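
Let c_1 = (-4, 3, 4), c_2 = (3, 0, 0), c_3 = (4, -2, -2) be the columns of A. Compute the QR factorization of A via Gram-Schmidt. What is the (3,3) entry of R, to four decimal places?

r_{33} = 0.4000

q_1 = c_1/‖c_1‖ = (-4, 3, 4)/6.4031 = (-0.6247, 0.4685, 0.6247).
r_{12} = q_1·c_2 = -1.8741.
u_2 = c_2 + 1.8741·q_1 = (1.8293, 0.8780, 1.1707).
‖u_2‖ = 2.3426, so q_2 = (0.7809, 0.3748, 0.4998).
r_{13} = q_1·c_3 = -4.6852; r_{23} = q_2·c_3 = 1.3743.
u_3 = c_3 + 4.6852·q_1 − 1.3743·q_2 = (0.0000, -0.3200, 0.2400).
r_{33} = ‖u_3‖ = 0.4000.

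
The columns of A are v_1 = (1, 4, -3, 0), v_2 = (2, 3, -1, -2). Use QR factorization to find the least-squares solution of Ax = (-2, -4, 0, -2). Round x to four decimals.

v_1 = (1, 4, -3, 0); ‖v_1‖ = 5.0990, so e_1 = (0.1961, 0.7845, -0.5883, 0.0000).
e_1·v_2 = 0.1961·2 + 0.7845·3 + (-0.5883)·(-1) + 0.0000·(-2) = 3.3340.
u_2 = v_2 − 3.3340·e_1 = (1.3462, 0.3846, 0.9615, -2.0000).
‖u_2‖ = 2.6239, so e_2 = (0.5130, 0.1466, 0.3665, -0.7622).
Qᵀb = (-3.5301, -0.0880).
Back-substitute: x_2 = -0.0880/2.6239 = -0.0335.
x_1 = (-3.5301 − 3.3340·(-0.0335))/5.0990 = -0.6704.

x = (-0.6704, -0.0335)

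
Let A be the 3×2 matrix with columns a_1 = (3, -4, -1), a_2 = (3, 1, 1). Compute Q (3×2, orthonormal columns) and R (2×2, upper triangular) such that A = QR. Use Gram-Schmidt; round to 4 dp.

a_1 = (3, -4, -1); ‖a_1‖ = 5.0990, so q_1 = (0.5883, -0.7845, -0.1961).
q_1·a_2 = 0.5883·3 + (-0.7845)·1 + (-0.1961)·1 = 0.7845.
u_2 = a_2 − 0.7845·q_1 = (2.5385, 1.6154, 1.1538).
‖u_2‖ = 3.2225, so q_2 = (0.7877, 0.5013, 0.3581).

Q = [[0.5883, 0.7877], [-0.7845, 0.5013], [-0.1961, 0.3581]], R = [[5.0990, 0.7845], [0.0000, 3.2225]]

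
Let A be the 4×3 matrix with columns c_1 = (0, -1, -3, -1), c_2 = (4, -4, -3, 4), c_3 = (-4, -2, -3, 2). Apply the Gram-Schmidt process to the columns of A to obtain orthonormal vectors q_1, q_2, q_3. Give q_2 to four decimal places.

q_1 = c_1/‖c_1‖ = (0, -1, -3, -1)/3.3166 = (0.0000, -0.3015, -0.9045, -0.3015).
r_{12} = q_1·c_2 = 2.7136.
u_2 = c_2 − 2.7136·q_1 = (4.0000, -3.1818, -0.5455, 4.8182).
‖u_2‖ = 7.0453, so q_2 = (0.5678, -0.4516, -0.0774, 0.6839).

q_2 = (0.5678, -0.4516, -0.0774, 0.6839)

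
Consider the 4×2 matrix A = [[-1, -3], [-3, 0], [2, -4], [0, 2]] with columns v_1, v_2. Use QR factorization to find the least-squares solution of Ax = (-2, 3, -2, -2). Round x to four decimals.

x = (-0.7060, 0.2231)

v_1 = (-1, -3, 2, 0); ‖v_1‖ = 3.7417, so q_1 = (-0.2673, -0.8018, 0.5345, 0.0000).
q_1·v_2 = (-0.2673)·(-3) + (-0.8018)·0 + 0.5345·(-4) + 0.0000·2 = -1.3363.
u_2 = v_2 + 1.3363·q_1 = (-3.3571, -1.0714, -3.2857, 2.0000).
‖u_2‖ = 5.2167, so q_2 = (-0.6435, -0.2054, -0.6298, 0.3834).
Qᵀb = (-2.9399, 1.1638).
Back-substitute: x_2 = 1.1638/5.2167 = 0.2231.
x_1 = (-2.9399 + 1.3363·0.2231)/3.7417 = -0.7060.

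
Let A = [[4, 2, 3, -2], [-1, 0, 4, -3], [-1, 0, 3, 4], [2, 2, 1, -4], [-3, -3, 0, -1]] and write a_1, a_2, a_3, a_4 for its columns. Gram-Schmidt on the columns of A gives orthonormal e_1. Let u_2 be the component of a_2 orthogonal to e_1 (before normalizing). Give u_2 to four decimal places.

a_1 = (4, -1, -1, 2, -3); ‖a_1‖ = 5.5678, so e_1 = (0.7184, -0.1796, -0.1796, 0.3592, -0.5388).
e_1·a_2 = 0.7184·2 + (-0.1796)·0 + (-0.1796)·0 + 0.3592·2 + (-0.5388)·(-3) = 3.7717.
u_2 = a_2 − 3.7717·e_1 = (-0.7097, 0.6774, 0.6774, 0.6452, -0.9677).

u_2 = (-0.7097, 0.6774, 0.6774, 0.6452, -0.9677)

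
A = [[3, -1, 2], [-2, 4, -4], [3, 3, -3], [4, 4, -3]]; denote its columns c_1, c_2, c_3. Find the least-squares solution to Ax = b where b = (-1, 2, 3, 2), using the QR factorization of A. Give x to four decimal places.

x = (0.3198, -0.9312, -1.5547)

q_1 = c_1/‖c_1‖ = (3, -2, 3, 4)/6.1644 = (0.4867, -0.3244, 0.4867, 0.6489).
r_{12} = q_1·c_2 = 2.2711.
u_2 = c_2 − 2.2711·q_1 = (-2.1053, 4.7368, 1.8947, 2.5263).
‖u_2‖ = 6.0698, so q_2 = (-0.3468, 0.7804, 0.3122, 0.4162).
r_{13} = q_1·c_3 = -1.1355; r_{23} = q_2·c_3 = -6.0004.
u_3 = c_3 + 1.1355·q_1 + 6.0004·q_2 = (0.4714, 0.3143, -0.5743, 0.2343).
‖u_3‖ = 0.8401, so q_3 = (0.5612, 0.3741, -0.6836, 0.2789).
Qᵀb = (1.6222, 3.6765, -1.3060).
Back-substitute: x_3 = -1.3060/0.8401 = -1.5547.
x_2 = (3.6765 + 6.0004·(-1.5547))/6.0698 = -0.9312.
x_1 = (1.6222 − 2.2711·(-0.9312) + 1.1355·(-1.5547))/6.1644 = 0.3198.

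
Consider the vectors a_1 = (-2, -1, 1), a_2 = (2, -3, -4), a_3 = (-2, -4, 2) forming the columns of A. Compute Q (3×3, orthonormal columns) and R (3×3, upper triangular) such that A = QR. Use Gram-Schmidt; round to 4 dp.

Q = [[-0.8165, 0.0669, 0.5735], [-0.4082, -0.7692, -0.4915], [0.4082, -0.6355, 0.6554]], R = [[2.4495, -2.0412, 4.0825], [0.0000, 4.9833, 1.6723], [0.0000, 0.0000, 2.1300]]

e_1 = a_1/‖a_1‖ = (-2, -1, 1)/2.4495 = (-0.8165, -0.4082, 0.4082).
r_{12} = e_1·a_2 = -2.0412.
u_2 = a_2 + 2.0412·e_1 = (0.3333, -3.8333, -3.1667).
‖u_2‖ = 4.9833, so e_2 = (0.0669, -0.7692, -0.6355).
r_{13} = e_1·a_3 = 4.0825; r_{23} = e_2·a_3 = 1.6723.
u_3 = a_3 − 4.0825·e_1 − 1.6723·e_2 = (1.2215, -1.0470, 1.3960).
‖u_3‖ = 2.1300, so e_3 = (0.5735, -0.4915, 0.6554).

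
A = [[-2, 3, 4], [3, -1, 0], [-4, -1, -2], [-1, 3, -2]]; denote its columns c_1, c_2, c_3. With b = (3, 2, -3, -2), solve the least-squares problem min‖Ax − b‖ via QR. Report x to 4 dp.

c_1 = (-2, 3, -4, -1); ‖c_1‖ = 5.4772, so q_1 = (-0.3651, 0.5477, -0.7303, -0.1826).
q_1·c_2 = (-0.3651)·3 + 0.5477·(-1) + (-0.7303)·(-1) + (-0.1826)·3 = -1.4606.
u_2 = c_2 + 1.4606·q_1 = (2.4667, -0.2000, -2.0667, 2.7333).
‖u_2‖ = 4.2269, so q_2 = (0.5836, -0.0473, -0.4889, 0.6467).
q_1·c_3 = (-0.3651)·4 + 0.5477·0 + (-0.7303)·(-2) + (-0.1826)·(-2) = 0.3651; q_2·c_3 = 0.5836·4 + (-0.0473)·0 + (-0.4889)·(-2) + 0.6467·(-2) = 2.0188.
u_3 = c_3 − 0.3651·q_1 − 2.0188·q_2 = (2.9552, -0.1045, -0.7463, -3.2388).
‖u_3‖ = 4.4487, so q_3 = (0.6643, -0.0235, -0.1677, -0.7280).
Qᵀb = (2.5560, 1.8296, 3.9052).
Back-substitute: x_3 = 3.9052/4.4487 = 0.8778.
x_2 = (1.8296 − 2.0188·0.8778)/4.2269 = 0.0136.
x_1 = (2.5560 + 1.4606·0.0136 − 0.3651·0.8778)/5.4772 = 0.4118.

x = (0.4118, 0.0136, 0.8778)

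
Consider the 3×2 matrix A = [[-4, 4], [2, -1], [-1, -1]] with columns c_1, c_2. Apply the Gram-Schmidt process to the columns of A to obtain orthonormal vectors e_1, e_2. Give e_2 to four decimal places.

c_1 = (-4, 2, -1); ‖c_1‖ = 4.5826, so e_1 = (-0.8729, 0.4364, -0.2182).
e_1·c_2 = (-0.8729)·4 + 0.4364·(-1) + (-0.2182)·(-1) = -3.7097.
u_2 = c_2 + 3.7097·e_1 = (0.7619, 0.6190, -1.8095).
‖u_2‖ = 2.0587, so e_2 = (0.3701, 0.3007, -0.8790).

e_2 = (0.3701, 0.3007, -0.8790)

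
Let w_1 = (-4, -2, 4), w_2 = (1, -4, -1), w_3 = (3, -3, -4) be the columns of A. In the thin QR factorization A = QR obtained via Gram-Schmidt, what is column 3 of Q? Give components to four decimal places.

w_1 = (-4, -2, 4); ‖w_1‖ = 6.0000, so q_1 = (-0.6667, -0.3333, 0.6667).
q_1·w_2 = (-0.6667)·1 + (-0.3333)·(-4) + 0.6667·(-1) = 0.0000.
u_2 = w_2 + 0.0000·q_1 = (1.0000, -4.0000, -1.0000).
‖u_2‖ = 4.2426, so q_2 = (0.2357, -0.9428, -0.2357).
q_1·w_3 = (-0.6667)·3 + (-0.3333)·(-3) + 0.6667·(-4) = -3.6667; q_2·w_3 = 0.2357·3 + (-0.9428)·(-3) + (-0.2357)·(-4) = 4.4783.
u_3 = w_3 + 3.6667·q_1 − 4.4783·q_2 = (-0.5000, 0.0000, -0.5000).
‖u_3‖ = 0.7071, so q_3 = (-0.7071, 0.0000, -0.7071).

q_3 = (-0.7071, 0.0000, -0.7071)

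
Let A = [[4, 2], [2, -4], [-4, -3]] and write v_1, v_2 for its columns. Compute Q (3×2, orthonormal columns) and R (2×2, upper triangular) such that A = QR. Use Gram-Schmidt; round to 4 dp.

v_1 = (4, 2, -4); ‖v_1‖ = 6.0000, so q_1 = (0.6667, 0.3333, -0.6667).
q_1·v_2 = 0.6667·2 + 0.3333·(-4) + (-0.6667)·(-3) = 2.0000.
u_2 = v_2 − 2.0000·q_1 = (0.6667, -4.6667, -1.6667).
‖u_2‖ = 5.0000, so q_2 = (0.1333, -0.9333, -0.3333).

Q = [[0.6667, 0.1333], [0.3333, -0.9333], [-0.6667, -0.3333]], R = [[6.0000, 2.0000], [0.0000, 5.0000]]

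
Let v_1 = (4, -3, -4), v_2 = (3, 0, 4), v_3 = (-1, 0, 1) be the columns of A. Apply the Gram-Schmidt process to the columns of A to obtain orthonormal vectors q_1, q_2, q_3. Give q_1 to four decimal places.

q_1 = (0.6247, -0.4685, -0.6247)

q_1 = v_1/‖v_1‖ = (4, -3, -4)/6.4031 = (0.6247, -0.4685, -0.6247).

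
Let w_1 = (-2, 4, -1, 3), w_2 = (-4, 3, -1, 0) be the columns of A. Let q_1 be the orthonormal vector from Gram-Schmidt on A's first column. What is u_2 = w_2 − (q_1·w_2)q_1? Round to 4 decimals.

u_2 = (-2.6000, 0.2000, -0.3000, -2.1000)

w_1 = (-2, 4, -1, 3); ‖w_1‖ = 5.4772, so q_1 = (-0.3651, 0.7303, -0.1826, 0.5477).
q_1·w_2 = (-0.3651)·(-4) + 0.7303·3 + (-0.1826)·(-1) + 0.5477·0 = 3.8341.
u_2 = w_2 − 3.8341·q_1 = (-2.6000, 0.2000, -0.3000, -2.1000).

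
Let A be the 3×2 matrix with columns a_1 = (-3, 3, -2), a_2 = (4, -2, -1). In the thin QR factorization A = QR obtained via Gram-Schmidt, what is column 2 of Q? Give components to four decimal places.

a_1 = (-3, 3, -2); ‖a_1‖ = 4.6904, so e_1 = (-0.6396, 0.6396, -0.4264).
e_1·a_2 = (-0.6396)·4 + 0.6396·(-2) + (-0.4264)·(-1) = -3.4112.
u_2 = a_2 + 3.4112·e_1 = (1.8182, 0.1818, -2.4545).
‖u_2‖ = 3.0600, so e_2 = (0.5942, 0.0594, -0.8021).

e_2 = (0.5942, 0.0594, -0.8021)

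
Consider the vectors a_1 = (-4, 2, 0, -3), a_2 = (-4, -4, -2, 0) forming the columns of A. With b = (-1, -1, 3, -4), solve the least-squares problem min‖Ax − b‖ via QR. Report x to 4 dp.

x = (0.4980, -0.0551)

q_1 = a_1/‖a_1‖ = (-4, 2, 0, -3)/5.3852 = (-0.7428, 0.3714, 0.0000, -0.5571).
r_{12} = q_1·a_2 = 1.4856.
u_2 = a_2 − 1.4856·q_1 = (-2.8966, -4.5517, -2.0000, 0.8276).
‖u_2‖ = 5.8132, so q_2 = (-0.4983, -0.7830, -0.3440, 0.1424).
Qᵀb = (2.5997, -0.3203).
Back-substitute: x_2 = -0.3203/5.8132 = -0.0551.
x_1 = (2.5997 − 1.4856·(-0.0551))/5.3852 = 0.4980.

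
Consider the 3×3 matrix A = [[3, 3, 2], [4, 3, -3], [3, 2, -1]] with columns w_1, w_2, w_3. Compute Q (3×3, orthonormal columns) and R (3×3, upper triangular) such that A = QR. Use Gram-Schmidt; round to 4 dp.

Q = [[0.5145, 0.8262, 0.2294], [0.6860, -0.2361, -0.6882], [0.5145, -0.5115, 0.6882]], R = [[5.8310, 4.6305, -1.5435], [0.0000, 0.7475, 2.8721], [0.0000, 0.0000, 1.8353]]

e_1 = w_1/‖w_1‖ = (3, 4, 3)/5.8310 = (0.5145, 0.6860, 0.5145).
r_{12} = e_1·w_2 = 4.6305.
u_2 = w_2 − 4.6305·e_1 = (0.6176, -0.1765, -0.3824).
‖u_2‖ = 0.7475, so e_2 = (0.8262, -0.2361, -0.5115).
r_{13} = e_1·w_3 = -1.5435; r_{23} = e_2·w_3 = 2.8721.
u_3 = w_3 + 1.5435·e_1 − 2.8721·e_2 = (0.4211, -1.2632, 1.2632).
‖u_3‖ = 1.8353, so e_3 = (0.2294, -0.6882, 0.6882).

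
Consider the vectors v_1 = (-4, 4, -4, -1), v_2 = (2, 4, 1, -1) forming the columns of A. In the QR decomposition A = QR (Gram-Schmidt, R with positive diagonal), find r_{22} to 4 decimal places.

e_1 = v_1/‖v_1‖ = (-4, 4, -4, -1)/7.0000 = (-0.5714, 0.5714, -0.5714, -0.1429).
r_{12} = e_1·v_2 = 0.7143.
u_2 = v_2 − 0.7143·e_1 = (2.4082, 3.5918, 1.4082, -0.8980).
r_{22} = ‖u_2‖ = 4.6357.

r_{22} = 4.6357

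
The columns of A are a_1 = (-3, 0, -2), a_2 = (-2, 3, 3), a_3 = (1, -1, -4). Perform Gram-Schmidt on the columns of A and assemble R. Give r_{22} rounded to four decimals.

q_1 = a_1/‖a_1‖ = (-3, 0, -2)/3.6056 = (-0.8321, 0.0000, -0.5547).
r_{12} = q_1·a_2 = 0.0000.
u_2 = a_2 + 0.0000·q_1 = (-2.0000, 3.0000, 3.0000).
r_{22} = ‖u_2‖ = 4.6904.

r_{22} = 4.6904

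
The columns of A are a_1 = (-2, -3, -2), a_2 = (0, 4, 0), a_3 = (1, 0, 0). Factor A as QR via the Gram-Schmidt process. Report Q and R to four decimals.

q_1 = a_1/‖a_1‖ = (-2, -3, -2)/4.1231 = (-0.4851, -0.7276, -0.4851).
r_{12} = q_1·a_2 = -2.9104.
u_2 = a_2 + 2.9104·q_1 = (-1.4118, 1.8824, -1.4118).
‖u_2‖ = 2.7440, so q_2 = (-0.5145, 0.6860, -0.5145).
r_{13} = q_1·a_3 = -0.4851; r_{23} = q_2·a_3 = -0.5145.
u_3 = a_3 + 0.4851·q_1 + 0.5145·q_2 = (0.5000, 0.0000, -0.5000).
‖u_3‖ = 0.7071, so q_3 = (0.7071, 0.0000, -0.7071).

Q = [[-0.4851, -0.5145, 0.7071], [-0.7276, 0.6860, 0.0000], [-0.4851, -0.5145, -0.7071]], R = [[4.1231, -2.9104, -0.4851], [0.0000, 2.7440, -0.5145], [0.0000, 0.0000, 0.7071]]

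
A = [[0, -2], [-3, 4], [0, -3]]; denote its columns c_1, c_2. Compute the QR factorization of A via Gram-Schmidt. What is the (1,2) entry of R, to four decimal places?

c_1 = (0, -3, 0); ‖c_1‖ = 3.0000, so q_1 = (0.0000, -1.0000, 0.0000).
r_{12} = q_1·c_2 = -4.0000.

r_{12} = -4.0000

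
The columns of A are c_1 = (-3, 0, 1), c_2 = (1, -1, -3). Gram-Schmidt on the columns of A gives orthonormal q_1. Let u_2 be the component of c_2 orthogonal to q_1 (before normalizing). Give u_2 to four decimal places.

q_1 = c_1/‖c_1‖ = (-3, 0, 1)/3.1623 = (-0.9487, 0.0000, 0.3162).
r_{12} = q_1·c_2 = -1.8974.
u_2 = c_2 + 1.8974·q_1 = (-0.8000, -1.0000, -2.4000).

u_2 = (-0.8000, -1.0000, -2.4000)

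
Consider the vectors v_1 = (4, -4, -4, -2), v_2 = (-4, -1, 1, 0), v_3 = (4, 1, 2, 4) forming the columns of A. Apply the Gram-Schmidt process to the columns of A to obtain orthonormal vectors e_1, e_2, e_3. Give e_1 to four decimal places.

e_1 = (0.5547, -0.5547, -0.5547, -0.2774)

v_1 = (4, -4, -4, -2); ‖v_1‖ = 7.2111, so e_1 = (0.5547, -0.5547, -0.5547, -0.2774).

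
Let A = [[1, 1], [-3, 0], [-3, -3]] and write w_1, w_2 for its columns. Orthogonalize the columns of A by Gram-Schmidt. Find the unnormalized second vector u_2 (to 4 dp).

w_1 = (1, -3, -3); ‖w_1‖ = 4.3589, so e_1 = (0.2294, -0.6882, -0.6882).
e_1·w_2 = 0.2294·1 + (-0.6882)·0 + (-0.6882)·(-3) = 2.2942.
u_2 = w_2 − 2.2942·e_1 = (0.4737, 1.5789, -1.4211).

u_2 = (0.4737, 1.5789, -1.4211)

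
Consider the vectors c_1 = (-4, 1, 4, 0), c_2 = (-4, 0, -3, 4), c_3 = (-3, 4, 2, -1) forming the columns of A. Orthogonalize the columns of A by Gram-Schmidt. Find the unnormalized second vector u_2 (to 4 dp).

u_2 = (-3.5152, -0.1212, -3.4848, 4.0000)

c_1 = (-4, 1, 4, 0); ‖c_1‖ = 5.7446, so q_1 = (-0.6963, 0.1741, 0.6963, 0.0000).
q_1·c_2 = (-0.6963)·(-4) + 0.1741·0 + 0.6963·(-3) + 0.0000·4 = 0.6963.
u_2 = c_2 − 0.6963·q_1 = (-3.5152, -0.1212, -3.4848, 4.0000).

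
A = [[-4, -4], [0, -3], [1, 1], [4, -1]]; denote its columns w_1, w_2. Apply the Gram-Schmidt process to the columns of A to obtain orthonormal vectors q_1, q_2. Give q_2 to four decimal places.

q_1 = w_1/‖w_1‖ = (-4, 0, 1, 4)/5.7446 = (-0.6963, 0.0000, 0.1741, 0.6963).
r_{12} = q_1·w_2 = 2.2630.
u_2 = w_2 − 2.2630·q_1 = (-2.4242, -3.0000, 0.6061, -2.5758).
‖u_2‖ = 4.6775, so q_2 = (-0.5183, -0.6414, 0.1296, -0.5507).

q_2 = (-0.5183, -0.6414, 0.1296, -0.5507)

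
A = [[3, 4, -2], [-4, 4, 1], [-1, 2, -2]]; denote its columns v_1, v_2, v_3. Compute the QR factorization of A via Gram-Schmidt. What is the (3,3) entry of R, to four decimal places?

r_{33} = 1.9333

v_1 = (3, -4, -1); ‖v_1‖ = 5.0990, so e_1 = (0.5883, -0.7845, -0.1961).
e_1·v_2 = 0.5883·4 + (-0.7845)·4 + (-0.1961)·2 = -1.1767.
u_2 = v_2 + 1.1767·e_1 = (4.6923, 3.0769, 1.7692).
‖u_2‖ = 5.8835, so e_2 = (0.7975, 0.5230, 0.3007).
e_1·v_3 = 0.5883·(-2) + (-0.7845)·1 + (-0.1961)·(-2) = -1.5689; e_2·v_3 = 0.7975·(-2) + 0.5230·1 + 0.3007·(-2) = -1.6735.
u_3 = v_3 + 1.5689·e_1 + 1.6735·e_2 = (0.2578, 0.6444, -1.8044).
r_{33} = ‖u_3‖ = 1.9333.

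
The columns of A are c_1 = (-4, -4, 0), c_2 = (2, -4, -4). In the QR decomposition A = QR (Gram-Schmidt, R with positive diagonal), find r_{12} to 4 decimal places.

c_1 = (-4, -4, 0); ‖c_1‖ = 5.6569, so q_1 = (-0.7071, -0.7071, 0.0000).
r_{12} = q_1·c_2 = 1.4142.

r_{12} = 1.4142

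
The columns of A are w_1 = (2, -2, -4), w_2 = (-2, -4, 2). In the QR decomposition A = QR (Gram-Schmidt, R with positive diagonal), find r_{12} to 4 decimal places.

q_1 = w_1/‖w_1‖ = (2, -2, -4)/4.8990 = (0.4082, -0.4082, -0.8165).
r_{12} = q_1·w_2 = -0.8165.

r_{12} = -0.8165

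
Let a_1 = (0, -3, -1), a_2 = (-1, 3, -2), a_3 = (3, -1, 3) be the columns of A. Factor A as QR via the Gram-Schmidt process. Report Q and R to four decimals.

a_1 = (0, -3, -1); ‖a_1‖ = 3.1623, so e_1 = (0.0000, -0.9487, -0.3162).
e_1·a_2 = 0.0000·(-1) + (-0.9487)·3 + (-0.3162)·(-2) = -2.2136.
u_2 = a_2 + 2.2136·e_1 = (-1.0000, 0.9000, -2.7000).
‖u_2‖ = 3.0166, so e_2 = (-0.3315, 0.2983, -0.8950).
e_1·a_3 = 0.0000·3 + (-0.9487)·(-1) + (-0.3162)·3 = 0.0000; e_2·a_3 = (-0.3315)·3 + 0.2983·(-1) + (-0.8950)·3 = -3.9780.
u_3 = a_3 + 0.0000·e_1 + 3.9780·e_2 = (1.6813, 0.1868, -0.5604).
‖u_3‖ = 1.7821, so e_3 = (0.9435, 0.1048, -0.3145).

Q = [[0.0000, -0.3315, 0.9435], [-0.9487, 0.2983, 0.1048], [-0.3162, -0.8950, -0.3145]], R = [[3.1623, -2.2136, 0.0000], [0.0000, 3.0166, -3.9780], [0.0000, 0.0000, 1.7821]]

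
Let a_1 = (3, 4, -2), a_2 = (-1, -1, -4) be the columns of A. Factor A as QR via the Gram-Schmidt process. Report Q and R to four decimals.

Q = [[0.5571, -0.2603], [0.7428, -0.2685], [-0.3714, -0.9274]], R = [[5.3852, 0.1857], [0.0000, 4.2386]]

a_1 = (3, 4, -2); ‖a_1‖ = 5.3852, so q_1 = (0.5571, 0.7428, -0.3714).
q_1·a_2 = 0.5571·(-1) + 0.7428·(-1) + (-0.3714)·(-4) = 0.1857.
u_2 = a_2 − 0.1857·q_1 = (-1.1034, -1.1379, -3.9310).
‖u_2‖ = 4.2386, so q_2 = (-0.2603, -0.2685, -0.9274).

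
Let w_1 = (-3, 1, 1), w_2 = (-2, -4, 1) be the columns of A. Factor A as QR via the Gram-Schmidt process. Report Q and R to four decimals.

w_1 = (-3, 1, 1); ‖w_1‖ = 3.3166, so e_1 = (-0.9045, 0.3015, 0.3015).
e_1·w_2 = (-0.9045)·(-2) + 0.3015·(-4) + 0.3015·1 = 0.9045.
u_2 = w_2 − 0.9045·e_1 = (-1.1818, -4.2727, 0.7273).
‖u_2‖ = 4.4924, so e_2 = (-0.2631, -0.9511, 0.1619).

Q = [[-0.9045, -0.2631], [0.3015, -0.9511], [0.3015, 0.1619]], R = [[3.3166, 0.9045], [0.0000, 4.4924]]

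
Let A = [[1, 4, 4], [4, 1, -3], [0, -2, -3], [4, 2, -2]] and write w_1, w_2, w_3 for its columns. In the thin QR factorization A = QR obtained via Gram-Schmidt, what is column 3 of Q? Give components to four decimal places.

q_3 = (-0.3411, 0.3953, -0.7945, -0.3101)

w_1 = (1, 4, 0, 4); ‖w_1‖ = 5.7446, so q_1 = (0.1741, 0.6963, 0.0000, 0.6963).
q_1·w_2 = 0.1741·4 + 0.6963·1 + 0.0000·(-2) + 0.6963·2 = 2.7852.
u_2 = w_2 − 2.7852·q_1 = (3.5152, -0.9394, -2.0000, 0.0606).
‖u_2‖ = 4.1524, so q_2 = (0.8465, -0.2262, -0.4816, 0.0146).
q_1·w_3 = 0.1741·4 + 0.6963·(-3) + 0.0000·(-3) + 0.6963·(-2) = -2.7852; q_2·w_3 = 0.8465·4 + (-0.2262)·(-3) + (-0.4816)·(-3) + 0.0146·(-2) = 5.4806.
u_3 = w_3 + 2.7852·q_1 − 5.4806·q_2 = (-0.1547, 0.1793, -0.3603, -0.1406).
‖u_3‖ = 0.4535, so q_3 = (-0.3411, 0.3953, -0.7945, -0.3101).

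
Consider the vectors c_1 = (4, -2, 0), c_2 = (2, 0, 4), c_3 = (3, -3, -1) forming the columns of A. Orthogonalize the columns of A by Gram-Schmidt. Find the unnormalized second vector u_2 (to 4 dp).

u_2 = (0.4000, 0.8000, 4.0000)

c_1 = (4, -2, 0); ‖c_1‖ = 4.4721, so e_1 = (0.8944, -0.4472, 0.0000).
e_1·c_2 = 0.8944·2 + (-0.4472)·0 + 0.0000·4 = 1.7889.
u_2 = c_2 − 1.7889·e_1 = (0.4000, 0.8000, 4.0000).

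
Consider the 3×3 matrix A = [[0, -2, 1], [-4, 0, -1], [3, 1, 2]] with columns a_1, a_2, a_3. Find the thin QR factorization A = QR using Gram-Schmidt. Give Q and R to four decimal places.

a_1 = (0, -4, 3); ‖a_1‖ = 5.0000, so e_1 = (0.0000, -0.8000, 0.6000).
e_1·a_2 = 0.0000·(-2) + (-0.8000)·0 + 0.6000·1 = 0.6000.
u_2 = a_2 − 0.6000·e_1 = (-2.0000, 0.4800, 0.6400).
‖u_2‖ = 2.1541, so e_2 = (-0.9285, 0.2228, 0.2971).
e_1·a_3 = 0.0000·1 + (-0.8000)·(-1) + 0.6000·2 = 2.0000; e_2·a_3 = (-0.9285)·1 + 0.2228·(-1) + 0.2971·2 = -0.5571.
u_3 = a_3 − 2.0000·e_1 + 0.5571·e_2 = (0.4828, 0.7241, 0.9655).
‖u_3‖ = 1.2999, so e_3 = (0.3714, 0.5571, 0.7428).

Q = [[0.0000, -0.9285, 0.3714], [-0.8000, 0.2228, 0.5571], [0.6000, 0.2971, 0.7428]], R = [[5.0000, 0.6000, 2.0000], [0.0000, 2.1541, -0.5571], [0.0000, 0.0000, 1.2999]]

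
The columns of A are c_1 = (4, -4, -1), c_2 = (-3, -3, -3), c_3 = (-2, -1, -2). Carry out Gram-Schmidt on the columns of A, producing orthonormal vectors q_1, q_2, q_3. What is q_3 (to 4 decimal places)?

c_1 = (4, -4, -1); ‖c_1‖ = 5.7446, so q_1 = (0.6963, -0.6963, -0.1741).
q_1·c_2 = 0.6963·(-3) + (-0.6963)·(-3) + (-0.1741)·(-3) = 0.5222.
u_2 = c_2 − 0.5222·q_1 = (-3.3636, -2.6364, -2.9091).
‖u_2‖ = 5.1698, so q_2 = (-0.6506, -0.5100, -0.5627).
q_1·c_3 = 0.6963·(-2) + (-0.6963)·(-1) + (-0.1741)·(-2) = -0.3482; q_2·c_3 = (-0.6506)·(-2) + (-0.5100)·(-1) + (-0.5627)·(-2) = 2.9366.
u_3 = c_3 + 0.3482·q_1 − 2.9366·q_2 = (0.1531, 0.2551, -0.4082).
‖u_3‖ = 0.5051, so q_3 = (0.3030, 0.5051, -0.8081).

q_3 = (0.3030, 0.5051, -0.8081)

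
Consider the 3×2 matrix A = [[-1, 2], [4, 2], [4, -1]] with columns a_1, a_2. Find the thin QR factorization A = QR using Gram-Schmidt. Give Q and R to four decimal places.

Q = [[-0.1741, 0.6915], [0.6963, 0.5898], [0.6963, -0.4170]], R = [[5.7446, 0.3482], [0.0000, 2.9797]]

a_1 = (-1, 4, 4); ‖a_1‖ = 5.7446, so q_1 = (-0.1741, 0.6963, 0.6963).
q_1·a_2 = (-0.1741)·2 + 0.6963·2 + 0.6963·(-1) = 0.3482.
u_2 = a_2 − 0.3482·q_1 = (2.0606, 1.7576, -1.2424).
‖u_2‖ = 2.9797, so q_2 = (0.6915, 0.5898, -0.4170).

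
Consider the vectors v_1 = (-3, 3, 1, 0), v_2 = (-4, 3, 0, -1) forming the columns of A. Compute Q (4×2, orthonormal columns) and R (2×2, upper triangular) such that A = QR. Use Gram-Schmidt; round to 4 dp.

Q = [[-0.6882, -0.4097], [0.6882, -0.1891], [0.2294, -0.6618], [0.0000, -0.5987]], R = [[4.3589, 4.8177], [0.0000, 1.6702]]

v_1 = (-3, 3, 1, 0); ‖v_1‖ = 4.3589, so q_1 = (-0.6882, 0.6882, 0.2294, 0.0000).
q_1·v_2 = (-0.6882)·(-4) + 0.6882·3 + 0.2294·0 + 0.0000·(-1) = 4.8177.
u_2 = v_2 − 4.8177·q_1 = (-0.6842, -0.3158, -1.1053, -1.0000).
‖u_2‖ = 1.6702, so q_2 = (-0.4097, -0.1891, -0.6618, -0.5987).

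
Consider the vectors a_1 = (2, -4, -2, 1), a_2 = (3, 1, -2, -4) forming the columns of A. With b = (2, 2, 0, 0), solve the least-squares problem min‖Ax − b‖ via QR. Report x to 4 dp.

e_1 = a_1/‖a_1‖ = (2, -4, -2, 1)/5.0000 = (0.4000, -0.8000, -0.4000, 0.2000).
r_{12} = e_1·a_2 = 0.4000.
u_2 = a_2 − 0.4000·e_1 = (2.8400, 1.3200, -1.8400, -4.0800).
‖u_2‖ = 5.4626, so e_2 = (0.5199, 0.2416, -0.3368, -0.7469).
Qᵀb = (-0.8000, 1.5231).
Back-substitute: x_2 = 1.5231/5.4626 = 0.2788.
x_1 = (-0.8000 − 0.4000·0.2788)/5.0000 = -0.1823.

x = (-0.1823, 0.2788)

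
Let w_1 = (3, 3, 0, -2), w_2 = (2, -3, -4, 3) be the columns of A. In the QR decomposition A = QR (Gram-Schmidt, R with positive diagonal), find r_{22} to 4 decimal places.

r_{22} = 5.8582

q_1 = w_1/‖w_1‖ = (3, 3, 0, -2)/4.6904 = (0.6396, 0.6396, 0.0000, -0.4264).
r_{12} = q_1·w_2 = -1.9188.
u_2 = w_2 + 1.9188·q_1 = (3.2273, -1.7727, -4.0000, 2.1818).
r_{22} = ‖u_2‖ = 5.8582.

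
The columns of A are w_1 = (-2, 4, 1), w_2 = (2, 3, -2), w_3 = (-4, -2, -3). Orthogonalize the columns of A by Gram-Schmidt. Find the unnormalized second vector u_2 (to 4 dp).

u_2 = (2.5714, 1.8571, -2.2857)

w_1 = (-2, 4, 1); ‖w_1‖ = 4.5826, so e_1 = (-0.4364, 0.8729, 0.2182).
e_1·w_2 = (-0.4364)·2 + 0.8729·3 + 0.2182·(-2) = 1.3093.
u_2 = w_2 − 1.3093·e_1 = (2.5714, 1.8571, -2.2857).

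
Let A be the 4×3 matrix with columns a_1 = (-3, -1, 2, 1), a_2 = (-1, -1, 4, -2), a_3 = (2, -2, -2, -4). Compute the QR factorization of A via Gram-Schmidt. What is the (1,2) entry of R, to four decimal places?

r_{12} = 2.5820

a_1 = (-3, -1, 2, 1); ‖a_1‖ = 3.8730, so e_1 = (-0.7746, -0.2582, 0.5164, 0.2582).
r_{12} = e_1·a_2 = 2.5820.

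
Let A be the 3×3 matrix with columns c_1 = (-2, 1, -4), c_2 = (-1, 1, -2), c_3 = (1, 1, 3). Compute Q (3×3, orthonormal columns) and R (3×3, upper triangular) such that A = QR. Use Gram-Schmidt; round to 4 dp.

c_1 = (-2, 1, -4); ‖c_1‖ = 4.5826, so q_1 = (-0.4364, 0.2182, -0.8729).
q_1·c_2 = (-0.4364)·(-1) + 0.2182·1 + (-0.8729)·(-2) = 2.4004.
u_2 = c_2 − 2.4004·q_1 = (0.0476, 0.4762, 0.0952).
‖u_2‖ = 0.4880, so q_2 = (0.0976, 0.9759, 0.1952).
q_1·c_3 = (-0.4364)·1 + 0.2182·1 + (-0.8729)·3 = -2.8368; q_2·c_3 = 0.0976·1 + 0.9759·1 + 0.1952·3 = 1.6590.
u_3 = c_3 + 2.8368·q_1 − 1.6590·q_2 = (-0.4000, 0.0000, 0.2000).
‖u_3‖ = 0.4472, so q_3 = (-0.8944, 0.0000, 0.4472).

Q = [[-0.4364, 0.0976, -0.8944], [0.2182, 0.9759, 0.0000], [-0.8729, 0.1952, 0.4472]], R = [[4.5826, 2.4004, -2.8368], [0.0000, 0.4880, 1.6590], [0.0000, 0.0000, 0.4472]]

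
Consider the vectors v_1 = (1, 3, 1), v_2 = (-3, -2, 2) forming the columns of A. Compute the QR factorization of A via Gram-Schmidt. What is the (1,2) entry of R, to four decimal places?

q_1 = v_1/‖v_1‖ = (1, 3, 1)/3.3166 = (0.3015, 0.9045, 0.3015).
r_{12} = q_1·v_2 = -2.1106.

r_{12} = -2.1106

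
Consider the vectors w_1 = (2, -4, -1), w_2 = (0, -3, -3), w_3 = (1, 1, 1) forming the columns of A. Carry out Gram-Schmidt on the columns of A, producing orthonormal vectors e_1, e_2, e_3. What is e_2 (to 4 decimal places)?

w_1 = (2, -4, -1); ‖w_1‖ = 4.5826, so e_1 = (0.4364, -0.8729, -0.2182).
e_1·w_2 = 0.4364·0 + (-0.8729)·(-3) + (-0.2182)·(-3) = 3.2733.
u_2 = w_2 − 3.2733·e_1 = (-1.4286, -0.1429, -2.2857).
‖u_2‖ = 2.6992, so e_2 = (-0.5293, -0.0529, -0.8468).

e_2 = (-0.5293, -0.0529, -0.8468)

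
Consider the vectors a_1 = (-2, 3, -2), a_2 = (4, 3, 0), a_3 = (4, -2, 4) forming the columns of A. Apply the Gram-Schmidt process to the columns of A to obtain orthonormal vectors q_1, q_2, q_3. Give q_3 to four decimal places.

a_1 = (-2, 3, -2); ‖a_1‖ = 4.1231, so q_1 = (-0.4851, 0.7276, -0.4851).
q_1·a_2 = (-0.4851)·4 + 0.7276·3 + (-0.4851)·0 = 0.2425.
u_2 = a_2 − 0.2425·q_1 = (4.1176, 2.8235, 0.1176).
‖u_2‖ = 4.9941, so q_2 = (0.8245, 0.5654, 0.0236).
q_1·a_3 = (-0.4851)·4 + 0.7276·(-2) + (-0.4851)·4 = -5.3358; q_2·a_3 = 0.8245·4 + 0.5654·(-2) + 0.0236·4 = 2.2615.
u_3 = a_3 + 5.3358·q_1 − 2.2615·q_2 = (-0.4528, 0.6038, 1.3585).
‖u_3‖ = 1.5541, so q_3 = (-0.2914, 0.3885, 0.8742).

q_3 = (-0.2914, 0.3885, 0.8742)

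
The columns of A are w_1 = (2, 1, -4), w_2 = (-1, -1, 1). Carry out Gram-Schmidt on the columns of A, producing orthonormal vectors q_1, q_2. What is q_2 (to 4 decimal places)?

w_1 = (2, 1, -4); ‖w_1‖ = 4.5826, so q_1 = (0.4364, 0.2182, -0.8729).
q_1·w_2 = 0.4364·(-1) + 0.2182·(-1) + (-0.8729)·1 = -1.5275.
u_2 = w_2 + 1.5275·q_1 = (-0.3333, -0.6667, -0.3333).
‖u_2‖ = 0.8165, so q_2 = (-0.4082, -0.8165, -0.4082).

q_2 = (-0.4082, -0.8165, -0.4082)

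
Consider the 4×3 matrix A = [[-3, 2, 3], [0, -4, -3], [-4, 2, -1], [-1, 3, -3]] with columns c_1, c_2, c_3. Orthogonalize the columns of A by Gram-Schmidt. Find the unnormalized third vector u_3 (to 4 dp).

c_1 = (-3, 0, -4, -1); ‖c_1‖ = 5.0990, so q_1 = (-0.5883, 0.0000, -0.7845, -0.1961).
q_1·c_2 = (-0.5883)·2 + 0.0000·(-4) + (-0.7845)·2 + (-0.1961)·3 = -3.3340.
u_2 = c_2 + 3.3340·q_1 = (0.0385, -4.0000, -0.6154, 2.3462).
‖u_2‖ = 4.6781, so q_2 = (0.0082, -0.8550, -0.1315, 0.5015).
q_1·c_3 = (-0.5883)·3 + 0.0000·(-3) + (-0.7845)·(-1) + (-0.1961)·(-3) = -0.3922; q_2·c_3 = 0.0082·3 + (-0.8550)·(-3) + (-0.1315)·(-1) + 0.5015·(-3) = 1.2168.
u_3 = c_3 + 0.3922·q_1 − 1.2168·q_2 = (2.7592, -1.9596, -1.1476, -3.6872).

u_3 = (2.7592, -1.9596, -1.1476, -3.6872)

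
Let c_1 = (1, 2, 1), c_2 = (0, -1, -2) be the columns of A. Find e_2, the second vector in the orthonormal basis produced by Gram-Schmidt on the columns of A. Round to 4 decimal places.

e_2 = (0.4364, 0.2182, -0.8729)

c_1 = (1, 2, 1); ‖c_1‖ = 2.4495, so e_1 = (0.4082, 0.8165, 0.4082).
e_1·c_2 = 0.4082·0 + 0.8165·(-1) + 0.4082·(-2) = -1.6330.
u_2 = c_2 + 1.6330·e_1 = (0.6667, 0.3333, -1.3333).
‖u_2‖ = 1.5275, so e_2 = (0.4364, 0.2182, -0.8729).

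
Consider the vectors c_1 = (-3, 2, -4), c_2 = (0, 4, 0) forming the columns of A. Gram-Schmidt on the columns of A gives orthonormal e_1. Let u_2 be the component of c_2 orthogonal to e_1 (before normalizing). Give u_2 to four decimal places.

c_1 = (-3, 2, -4); ‖c_1‖ = 5.3852, so e_1 = (-0.5571, 0.3714, -0.7428).
e_1·c_2 = (-0.5571)·0 + 0.3714·4 + (-0.7428)·0 = 1.4856.
u_2 = c_2 − 1.4856·e_1 = (0.8276, 3.4483, 1.1034).

u_2 = (0.8276, 3.4483, 1.1034)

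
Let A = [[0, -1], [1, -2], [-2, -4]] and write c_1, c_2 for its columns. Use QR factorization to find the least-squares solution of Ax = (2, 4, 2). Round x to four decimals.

x = (1.5652, -1.3043)

e_1 = c_1/‖c_1‖ = (0, 1, -2)/2.2361 = (0.0000, 0.4472, -0.8944).
r_{12} = e_1·c_2 = 2.6833.
u_2 = c_2 − 2.6833·e_1 = (-1.0000, -3.2000, -1.6000).
‖u_2‖ = 3.7148, so e_2 = (-0.2692, -0.8614, -0.4307).
Qᵀb = (0.0000, -4.8454).
Back-substitute: x_2 = -4.8454/3.7148 = -1.3043.
x_1 = (0.0000 − 2.6833·(-1.3043))/2.2361 = 1.5652.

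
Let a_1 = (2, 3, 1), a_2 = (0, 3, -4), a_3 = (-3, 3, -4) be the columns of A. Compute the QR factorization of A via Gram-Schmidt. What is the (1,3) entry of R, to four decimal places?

r_{13} = -0.2673

a_1 = (2, 3, 1); ‖a_1‖ = 3.7417, so e_1 = (0.5345, 0.8018, 0.2673).
r_{13} = e_1·a_3 = -0.2673.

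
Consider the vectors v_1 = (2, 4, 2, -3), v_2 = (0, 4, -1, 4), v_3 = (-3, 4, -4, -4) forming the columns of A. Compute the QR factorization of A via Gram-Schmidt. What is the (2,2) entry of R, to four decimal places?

r_{22} = 5.7340

q_1 = v_1/‖v_1‖ = (2, 4, 2, -3)/5.7446 = (0.3482, 0.6963, 0.3482, -0.5222).
r_{12} = q_1·v_2 = 0.3482.
u_2 = v_2 − 0.3482·q_1 = (-0.1212, 3.7576, -1.1212, 4.1818).
r_{22} = ‖u_2‖ = 5.7340.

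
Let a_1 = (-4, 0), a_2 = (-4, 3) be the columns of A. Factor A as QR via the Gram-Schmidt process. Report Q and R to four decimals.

Q = [[-1.0000, 0.0000], [0.0000, 1.0000]], R = [[4.0000, 4.0000], [0.0000, 3.0000]]

e_1 = a_1/‖a_1‖ = (-4, 0)/4.0000 = (-1.0000, 0.0000).
r_{12} = e_1·a_2 = 4.0000.
u_2 = a_2 − 4.0000·e_1 = (0.0000, 3.0000).
‖u_2‖ = 3.0000, so e_2 = (0.0000, 1.0000).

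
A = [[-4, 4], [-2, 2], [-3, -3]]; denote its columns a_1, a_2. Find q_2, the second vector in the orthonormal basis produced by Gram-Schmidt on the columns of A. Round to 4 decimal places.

a_1 = (-4, -2, -3); ‖a_1‖ = 5.3852, so q_1 = (-0.7428, -0.3714, -0.5571).
q_1·a_2 = (-0.7428)·4 + (-0.3714)·2 + (-0.5571)·(-3) = -2.0426.
u_2 = a_2 + 2.0426·q_1 = (2.4828, 1.2414, -4.1379).
‖u_2‖ = 4.9827, so q_2 = (0.4983, 0.2491, -0.8305).

q_2 = (0.4983, 0.2491, -0.8305)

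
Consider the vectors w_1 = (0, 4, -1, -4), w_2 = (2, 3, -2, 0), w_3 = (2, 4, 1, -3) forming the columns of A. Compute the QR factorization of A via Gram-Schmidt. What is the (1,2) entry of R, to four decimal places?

w_1 = (0, 4, -1, -4); ‖w_1‖ = 5.7446, so e_1 = (0.0000, 0.6963, -0.1741, -0.6963).
r_{12} = e_1·w_2 = 2.4371.

r_{12} = 2.4371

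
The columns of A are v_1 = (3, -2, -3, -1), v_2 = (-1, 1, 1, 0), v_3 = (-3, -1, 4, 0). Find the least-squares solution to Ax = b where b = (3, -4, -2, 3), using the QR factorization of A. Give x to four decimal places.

v_1 = (3, -2, -3, -1); ‖v_1‖ = 4.7958, so e_1 = (0.6255, -0.4170, -0.6255, -0.2085).
e_1·v_2 = 0.6255·(-1) + (-0.4170)·1 + (-0.6255)·1 + (-0.2085)·0 = -1.6681.
u_2 = v_2 + 1.6681·e_1 = (0.0435, 0.3043, -0.0435, -0.3478).
‖u_2‖ = 0.4663, so e_2 = (0.0933, 0.6528, -0.0933, -0.7460).
e_1·v_3 = 0.6255·(-3) + (-0.4170)·(-1) + (-0.6255)·4 + (-0.2085)·0 = -3.9618; e_2·v_3 = 0.0933·(-3) + 0.6528·(-1) + (-0.0933)·4 + (-0.7460)·0 = -1.3055.
u_3 = v_3 + 3.9618·e_1 + 1.3055·e_2 = (-0.4000, -1.8000, 1.4000, -1.8000).
‖u_3‖ = 2.9326, so e_3 = (-0.1364, -0.6138, 0.4774, -0.6138).
Qᵀb = (4.1703, -4.3828, -0.7502).
Back-substitute: x_3 = -0.7502/2.9326 = -0.2558.
x_2 = (-4.3828 + 1.3055·(-0.2558))/0.4663 = -10.1163.
x_1 = (4.1703 + 1.6681·(-10.1163) + 3.9618·(-0.2558))/4.7958 = -2.8605.

x = (-2.8605, -10.1163, -0.2558)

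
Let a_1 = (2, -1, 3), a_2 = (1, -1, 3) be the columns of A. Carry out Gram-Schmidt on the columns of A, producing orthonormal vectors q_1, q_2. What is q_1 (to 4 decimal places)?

q_1 = (0.5345, -0.2673, 0.8018)

a_1 = (2, -1, 3); ‖a_1‖ = 3.7417, so q_1 = (0.5345, -0.2673, 0.8018).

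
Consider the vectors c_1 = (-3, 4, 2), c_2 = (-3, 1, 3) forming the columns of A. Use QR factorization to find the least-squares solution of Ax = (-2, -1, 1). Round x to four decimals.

e_1 = c_1/‖c_1‖ = (-3, 4, 2)/5.3852 = (-0.5571, 0.7428, 0.3714).
r_{12} = e_1·c_2 = 3.5282.
u_2 = c_2 − 3.5282·e_1 = (-1.0345, -1.6207, 1.6897).
‖u_2‖ = 2.5596, so e_2 = (-0.4042, -0.6332, 0.6601).
Qᵀb = (0.7428, 2.1016).
Back-substitute: x_2 = 2.1016/2.5596 = 0.8211.
x_1 = (0.7428 − 3.5282·0.8211)/5.3852 = -0.4000.

x = (-0.4000, 0.8211)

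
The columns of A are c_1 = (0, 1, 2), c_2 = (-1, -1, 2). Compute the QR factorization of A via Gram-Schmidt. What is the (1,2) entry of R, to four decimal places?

c_1 = (0, 1, 2); ‖c_1‖ = 2.2361, so e_1 = (0.0000, 0.4472, 0.8944).
r_{12} = e_1·c_2 = 1.3416.

r_{12} = 1.3416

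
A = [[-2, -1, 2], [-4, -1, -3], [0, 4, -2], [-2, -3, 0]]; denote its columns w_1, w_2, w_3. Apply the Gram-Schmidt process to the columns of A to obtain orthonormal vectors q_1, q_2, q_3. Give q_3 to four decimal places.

q_3 = (0.9108, -0.3904, 0.0325, -0.1301)

w_1 = (-2, -4, 0, -2); ‖w_1‖ = 4.8990, so q_1 = (-0.4082, -0.8165, 0.0000, -0.4082).
q_1·w_2 = (-0.4082)·(-1) + (-0.8165)·(-1) + 0.0000·4 + (-0.4082)·(-3) = 2.4495.
u_2 = w_2 − 2.4495·q_1 = (0.0000, 1.0000, 4.0000, -2.0000).
‖u_2‖ = 4.5826, so q_2 = (0.0000, 0.2182, 0.8729, -0.4364).
q_1·w_3 = (-0.4082)·2 + (-0.8165)·(-3) + 0.0000·(-2) + (-0.4082)·0 = 1.6330; q_2·w_3 = 0.0000·2 + 0.2182·(-3) + 0.8729·(-2) + (-0.4364)·0 = -2.4004.
u_3 = w_3 − 1.6330·q_1 + 2.4004·q_2 = (2.6667, -1.1429, 0.0952, -0.3810).
‖u_3‖ = 2.9277, so q_3 = (0.9108, -0.3904, 0.0325, -0.1301).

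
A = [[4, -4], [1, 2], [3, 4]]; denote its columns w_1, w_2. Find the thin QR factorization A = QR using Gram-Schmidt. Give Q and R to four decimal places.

Q = [[0.7845, -0.6167], [0.1961, 0.3469], [0.5883, 0.7066]], R = [[5.0990, -0.3922], [0.0000, 5.9872]]

e_1 = w_1/‖w_1‖ = (4, 1, 3)/5.0990 = (0.7845, 0.1961, 0.5883).
r_{12} = e_1·w_2 = -0.3922.
u_2 = w_2 + 0.3922·e_1 = (-3.6923, 2.0769, 4.2308).
‖u_2‖ = 5.9872, so e_2 = (-0.6167, 0.3469, 0.7066).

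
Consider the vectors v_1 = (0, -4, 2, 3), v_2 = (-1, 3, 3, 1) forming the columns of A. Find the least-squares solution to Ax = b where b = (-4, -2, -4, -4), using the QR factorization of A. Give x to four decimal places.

x = (-0.5149, -0.9772)

v_1 = (0, -4, 2, 3); ‖v_1‖ = 5.3852, so e_1 = (0.0000, -0.7428, 0.3714, 0.5571).
e_1·v_2 = 0.0000·(-1) + (-0.7428)·3 + 0.3714·3 + 0.5571·1 = -0.5571.
u_2 = v_2 + 0.5571·e_1 = (-1.0000, 2.5862, 3.2069, 1.3103).
‖u_2‖ = 4.4373, so e_2 = (-0.2254, 0.5828, 0.7227, 0.2953).
Qᵀb = (-2.2283, -4.3363).
Back-substitute: x_2 = -4.3363/4.4373 = -0.9772.
x_1 = (-2.2283 + 0.5571·(-0.9772))/5.3852 = -0.5149.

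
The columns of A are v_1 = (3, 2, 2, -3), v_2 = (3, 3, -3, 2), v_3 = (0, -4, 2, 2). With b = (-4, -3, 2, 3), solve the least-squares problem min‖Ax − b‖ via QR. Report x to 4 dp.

v_1 = (3, 2, 2, -3); ‖v_1‖ = 5.0990, so q_1 = (0.5883, 0.3922, 0.3922, -0.5883).
q_1·v_2 = 0.5883·3 + 0.3922·3 + 0.3922·(-3) + (-0.5883)·2 = 0.5883.
u_2 = v_2 − 0.5883·q_1 = (2.6538, 2.7692, -3.2308, 2.3462).
‖u_2‖ = 5.5366, so q_2 = (0.4793, 0.5002, -0.5835, 0.4238).
q_1·v_3 = 0.5883·0 + 0.3922·(-4) + 0.3922·2 + (-0.5883)·2 = -1.9612; q_2·v_3 = 0.4793·0 + 0.5002·(-4) + (-0.5835)·2 + 0.4238·2 = -2.3202.
u_3 = v_3 + 1.9612·q_1 + 2.3202·q_2 = (2.2660, -2.0703, 1.4153, 1.8294).
‖u_3‖ = 3.8432, so q_3 = (0.5896, -0.5387, 0.3683, 0.4760).
Qᵀb = (-4.5107, -3.3136, 1.4221).
Back-substitute: x_3 = 1.4221/3.8432 = 0.3700.
x_2 = (-3.3136 + 2.3202·0.3700)/5.5366 = -0.4434.
x_1 = (-4.5107 − 0.5883·(-0.4434) + 1.9612·0.3700)/5.0990 = -0.6911.

x = (-0.6911, -0.4434, 0.3700)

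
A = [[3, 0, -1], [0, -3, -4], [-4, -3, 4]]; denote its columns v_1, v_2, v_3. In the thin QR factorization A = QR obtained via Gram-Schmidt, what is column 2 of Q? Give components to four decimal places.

v_1 = (3, 0, -4); ‖v_1‖ = 5.0000, so e_1 = (0.6000, 0.0000, -0.8000).
e_1·v_2 = 0.6000·0 + 0.0000·(-3) + (-0.8000)·(-3) = 2.4000.
u_2 = v_2 − 2.4000·e_1 = (-1.4400, -3.0000, -1.0800).
‖u_2‖ = 3.4986, so e_2 = (-0.4116, -0.8575, -0.3087).

e_2 = (-0.4116, -0.8575, -0.3087)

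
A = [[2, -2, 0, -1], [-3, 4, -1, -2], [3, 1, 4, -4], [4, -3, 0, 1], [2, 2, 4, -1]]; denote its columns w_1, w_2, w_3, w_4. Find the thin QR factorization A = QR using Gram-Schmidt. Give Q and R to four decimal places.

Q = [[0.3086, -0.2063, -0.1292, -0.5076], [-0.4629, 0.5157, -0.6966, -0.1518], [0.4629, 0.5157, 0.1375, -0.5786], [0.6172, -0.2063, -0.6621, 0.3036], [0.3086, 0.6189, 0.2021, 0.5407]], R = [[6.4807, -3.2404, 3.5490, -0.9258], [0.0000, 4.8477, 4.0225, -3.7131], [0.0000, 0.0000, 2.0552, 0.1080], [0.0000, 0.0000, 0.0000, 2.8886]]

w_1 = (2, -3, 3, 4, 2); ‖w_1‖ = 6.4807, so e_1 = (0.3086, -0.4629, 0.4629, 0.6172, 0.3086).
e_1·w_2 = 0.3086·(-2) + (-0.4629)·4 + 0.4629·1 + 0.6172·(-3) + 0.3086·2 = -3.2404.
u_2 = w_2 + 3.2404·e_1 = (-1.0000, 2.5000, 2.5000, -1.0000, 3.0000).
‖u_2‖ = 4.8477, so e_2 = (-0.2063, 0.5157, 0.5157, -0.2063, 0.6189).
e_1·w_3 = 0.3086·0 + (-0.4629)·(-1) + 0.4629·4 + 0.6172·0 + 0.3086·4 = 3.5490; e_2·w_3 = (-0.2063)·0 + 0.5157·(-1) + 0.5157·4 + (-0.2063)·0 + 0.6189·4 = 4.0225.
u_3 = w_3 − 3.5490·e_1 − 4.0225·e_2 = (-0.2655, -1.4316, 0.2827, -1.3607, 0.4154).
‖u_3‖ = 2.0552, so e_3 = (-0.1292, -0.6966, 0.1375, -0.6621, 0.2021).
e_1·w_4 = 0.3086·(-1) + (-0.4629)·(-2) + 0.4629·(-4) + 0.6172·1 + 0.3086·(-1) = -0.9258; e_2·w_4 = (-0.2063)·(-1) + 0.5157·(-2) + 0.5157·(-4) + (-0.2063)·1 + 0.6189·(-1) = -3.7131; e_3·w_4 = (-0.1292)·(-1) + (-0.6966)·(-2) + 0.1375·(-4) + (-0.6621)·1 + 0.2021·(-1) = 0.1080.
u_4 = w_4 + 0.9258·e_1 + 3.7131·e_2 − 0.1080·e_3 = (-1.4663, -0.4385, -1.6714, 0.8769, 1.5618).
‖u_4‖ = 2.8886, so e_4 = (-0.5076, -0.1518, -0.5786, 0.3036, 0.5407).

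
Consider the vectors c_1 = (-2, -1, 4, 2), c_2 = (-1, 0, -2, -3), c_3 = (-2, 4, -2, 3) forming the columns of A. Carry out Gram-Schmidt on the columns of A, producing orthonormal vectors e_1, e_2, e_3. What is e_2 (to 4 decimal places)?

e_2 = (-0.6828, -0.1672, -0.0279, -0.7107)

e_1 = c_1/‖c_1‖ = (-2, -1, 4, 2)/5.0000 = (-0.4000, -0.2000, 0.8000, 0.4000).
r_{12} = e_1·c_2 = -2.4000.
u_2 = c_2 + 2.4000·e_1 = (-1.9600, -0.4800, -0.0800, -2.0400).
‖u_2‖ = 2.8705, so e_2 = (-0.6828, -0.1672, -0.0279, -0.7107).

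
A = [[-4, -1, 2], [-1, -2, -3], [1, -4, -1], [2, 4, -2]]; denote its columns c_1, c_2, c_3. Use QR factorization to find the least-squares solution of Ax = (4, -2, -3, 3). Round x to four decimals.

e_1 = c_1/‖c_1‖ = (-4, -1, 1, 2)/4.6904 = (-0.8528, -0.2132, 0.2132, 0.4264).
r_{12} = e_1·c_2 = 2.1320.
u_2 = c_2 − 2.1320·e_1 = (0.8182, -1.5455, -4.4545, 3.0909).
‖u_2‖ = 5.6969, so e_2 = (0.1436, -0.2713, -0.7819, 0.5426).
r_{13} = e_1·c_3 = -2.1320; r_{23} = e_2·c_3 = 0.7979.
u_3 = c_3 + 2.1320·e_1 − 0.7979·e_2 = (0.0672, -3.2381, 0.0784, -1.5238).
‖u_3‖ = 3.5802, so e_3 = (0.0188, -0.9044, 0.0219, -0.4256).
Qᵀb = (-2.3452, 5.0905, 0.5414).
Back-substitute: x_3 = 0.5414/3.5802 = 0.1512.
x_2 = (5.0905 − 0.7979·0.1512)/5.6969 = 0.8724.
x_1 = (-2.3452 − 2.1320·0.8724 + 2.1320·0.1512)/4.6904 = -0.8278.

x = (-0.8278, 0.8724, 0.1512)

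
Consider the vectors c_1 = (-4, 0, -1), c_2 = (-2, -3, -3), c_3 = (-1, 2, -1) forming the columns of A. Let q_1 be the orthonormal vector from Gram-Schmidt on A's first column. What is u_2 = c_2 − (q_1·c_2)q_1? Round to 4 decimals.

u_2 = (0.5882, -3.0000, -2.3529)

c_1 = (-4, 0, -1); ‖c_1‖ = 4.1231, so q_1 = (-0.9701, 0.0000, -0.2425).
q_1·c_2 = (-0.9701)·(-2) + 0.0000·(-3) + (-0.2425)·(-3) = 2.6679.
u_2 = c_2 − 2.6679·q_1 = (0.5882, -3.0000, -2.3529).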